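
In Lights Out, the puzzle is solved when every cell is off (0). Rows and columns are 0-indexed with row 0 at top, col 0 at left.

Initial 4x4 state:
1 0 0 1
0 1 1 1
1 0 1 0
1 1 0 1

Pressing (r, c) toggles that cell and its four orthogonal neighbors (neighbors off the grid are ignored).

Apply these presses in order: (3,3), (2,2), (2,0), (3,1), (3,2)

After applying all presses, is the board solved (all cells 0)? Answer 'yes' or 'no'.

After press 1 at (3,3):
1 0 0 1
0 1 1 1
1 0 1 1
1 1 1 0

After press 2 at (2,2):
1 0 0 1
0 1 0 1
1 1 0 0
1 1 0 0

After press 3 at (2,0):
1 0 0 1
1 1 0 1
0 0 0 0
0 1 0 0

After press 4 at (3,1):
1 0 0 1
1 1 0 1
0 1 0 0
1 0 1 0

After press 5 at (3,2):
1 0 0 1
1 1 0 1
0 1 1 0
1 1 0 1

Lights still on: 10

Answer: no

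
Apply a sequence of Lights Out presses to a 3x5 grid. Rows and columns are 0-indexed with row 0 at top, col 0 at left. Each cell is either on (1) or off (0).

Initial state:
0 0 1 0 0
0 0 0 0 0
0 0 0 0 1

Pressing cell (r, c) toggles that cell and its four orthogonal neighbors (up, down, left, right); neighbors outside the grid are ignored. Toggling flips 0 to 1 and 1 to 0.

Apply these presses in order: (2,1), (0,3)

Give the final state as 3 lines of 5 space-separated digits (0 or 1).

After press 1 at (2,1):
0 0 1 0 0
0 1 0 0 0
1 1 1 0 1

After press 2 at (0,3):
0 0 0 1 1
0 1 0 1 0
1 1 1 0 1

Answer: 0 0 0 1 1
0 1 0 1 0
1 1 1 0 1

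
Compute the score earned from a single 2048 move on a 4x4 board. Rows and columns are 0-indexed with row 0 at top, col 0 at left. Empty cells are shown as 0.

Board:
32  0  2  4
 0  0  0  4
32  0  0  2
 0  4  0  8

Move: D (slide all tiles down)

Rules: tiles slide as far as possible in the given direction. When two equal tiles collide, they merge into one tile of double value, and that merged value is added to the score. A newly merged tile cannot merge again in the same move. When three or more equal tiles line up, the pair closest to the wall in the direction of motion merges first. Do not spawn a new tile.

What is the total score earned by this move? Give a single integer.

Answer: 72

Derivation:
Slide down:
col 0: [32, 0, 32, 0] -> [0, 0, 0, 64]  score +64 (running 64)
col 1: [0, 0, 0, 4] -> [0, 0, 0, 4]  score +0 (running 64)
col 2: [2, 0, 0, 0] -> [0, 0, 0, 2]  score +0 (running 64)
col 3: [4, 4, 2, 8] -> [0, 8, 2, 8]  score +8 (running 72)
Board after move:
 0  0  0  0
 0  0  0  8
 0  0  0  2
64  4  2  8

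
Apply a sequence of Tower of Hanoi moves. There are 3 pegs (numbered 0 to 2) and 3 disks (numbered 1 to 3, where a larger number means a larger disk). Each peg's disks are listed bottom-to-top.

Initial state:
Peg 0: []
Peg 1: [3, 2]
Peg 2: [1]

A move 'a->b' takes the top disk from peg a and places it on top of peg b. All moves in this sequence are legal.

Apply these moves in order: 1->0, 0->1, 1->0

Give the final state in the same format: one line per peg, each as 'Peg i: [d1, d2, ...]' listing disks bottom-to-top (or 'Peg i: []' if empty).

Answer: Peg 0: [2]
Peg 1: [3]
Peg 2: [1]

Derivation:
After move 1 (1->0):
Peg 0: [2]
Peg 1: [3]
Peg 2: [1]

After move 2 (0->1):
Peg 0: []
Peg 1: [3, 2]
Peg 2: [1]

After move 3 (1->0):
Peg 0: [2]
Peg 1: [3]
Peg 2: [1]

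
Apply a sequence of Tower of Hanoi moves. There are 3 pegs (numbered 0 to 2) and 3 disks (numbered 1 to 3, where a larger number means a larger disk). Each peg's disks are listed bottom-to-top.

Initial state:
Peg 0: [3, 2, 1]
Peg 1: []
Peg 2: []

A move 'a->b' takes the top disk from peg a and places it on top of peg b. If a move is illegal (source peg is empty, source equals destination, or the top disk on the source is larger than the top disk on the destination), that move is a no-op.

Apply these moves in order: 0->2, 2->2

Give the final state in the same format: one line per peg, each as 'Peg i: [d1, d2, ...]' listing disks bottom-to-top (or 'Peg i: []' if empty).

Answer: Peg 0: [3, 2]
Peg 1: []
Peg 2: [1]

Derivation:
After move 1 (0->2):
Peg 0: [3, 2]
Peg 1: []
Peg 2: [1]

After move 2 (2->2):
Peg 0: [3, 2]
Peg 1: []
Peg 2: [1]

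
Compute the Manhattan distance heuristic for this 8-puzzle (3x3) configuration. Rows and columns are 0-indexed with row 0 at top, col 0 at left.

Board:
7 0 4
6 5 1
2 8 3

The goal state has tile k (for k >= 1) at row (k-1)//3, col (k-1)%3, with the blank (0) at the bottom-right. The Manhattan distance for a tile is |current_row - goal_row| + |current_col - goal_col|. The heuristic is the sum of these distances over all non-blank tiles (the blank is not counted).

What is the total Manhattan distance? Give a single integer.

Tile 7: (0,0)->(2,0) = 2
Tile 4: (0,2)->(1,0) = 3
Tile 6: (1,0)->(1,2) = 2
Tile 5: (1,1)->(1,1) = 0
Tile 1: (1,2)->(0,0) = 3
Tile 2: (2,0)->(0,1) = 3
Tile 8: (2,1)->(2,1) = 0
Tile 3: (2,2)->(0,2) = 2
Sum: 2 + 3 + 2 + 0 + 3 + 3 + 0 + 2 = 15

Answer: 15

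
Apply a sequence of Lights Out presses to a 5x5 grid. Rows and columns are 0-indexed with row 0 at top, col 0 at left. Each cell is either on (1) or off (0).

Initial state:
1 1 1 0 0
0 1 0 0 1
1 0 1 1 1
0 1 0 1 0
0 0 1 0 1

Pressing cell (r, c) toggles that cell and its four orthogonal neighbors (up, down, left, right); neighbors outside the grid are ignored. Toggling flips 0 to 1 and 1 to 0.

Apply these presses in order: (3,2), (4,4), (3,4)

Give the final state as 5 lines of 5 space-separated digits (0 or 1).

After press 1 at (3,2):
1 1 1 0 0
0 1 0 0 1
1 0 0 1 1
0 0 1 0 0
0 0 0 0 1

After press 2 at (4,4):
1 1 1 0 0
0 1 0 0 1
1 0 0 1 1
0 0 1 0 1
0 0 0 1 0

After press 3 at (3,4):
1 1 1 0 0
0 1 0 0 1
1 0 0 1 0
0 0 1 1 0
0 0 0 1 1

Answer: 1 1 1 0 0
0 1 0 0 1
1 0 0 1 0
0 0 1 1 0
0 0 0 1 1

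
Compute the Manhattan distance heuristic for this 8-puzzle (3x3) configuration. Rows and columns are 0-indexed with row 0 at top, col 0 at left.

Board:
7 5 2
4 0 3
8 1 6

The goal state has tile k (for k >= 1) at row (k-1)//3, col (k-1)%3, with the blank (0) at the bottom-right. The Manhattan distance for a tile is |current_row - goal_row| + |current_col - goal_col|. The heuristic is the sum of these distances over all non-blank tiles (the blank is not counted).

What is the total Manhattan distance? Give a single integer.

Answer: 10

Derivation:
Tile 7: (0,0)->(2,0) = 2
Tile 5: (0,1)->(1,1) = 1
Tile 2: (0,2)->(0,1) = 1
Tile 4: (1,0)->(1,0) = 0
Tile 3: (1,2)->(0,2) = 1
Tile 8: (2,0)->(2,1) = 1
Tile 1: (2,1)->(0,0) = 3
Tile 6: (2,2)->(1,2) = 1
Sum: 2 + 1 + 1 + 0 + 1 + 1 + 3 + 1 = 10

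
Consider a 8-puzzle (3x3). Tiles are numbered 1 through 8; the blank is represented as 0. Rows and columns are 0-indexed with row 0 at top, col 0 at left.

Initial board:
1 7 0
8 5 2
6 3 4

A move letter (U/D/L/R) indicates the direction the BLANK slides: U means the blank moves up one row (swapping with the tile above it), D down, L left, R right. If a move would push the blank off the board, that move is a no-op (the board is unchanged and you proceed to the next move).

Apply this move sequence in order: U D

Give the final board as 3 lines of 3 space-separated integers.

After move 1 (U):
1 7 0
8 5 2
6 3 4

After move 2 (D):
1 7 2
8 5 0
6 3 4

Answer: 1 7 2
8 5 0
6 3 4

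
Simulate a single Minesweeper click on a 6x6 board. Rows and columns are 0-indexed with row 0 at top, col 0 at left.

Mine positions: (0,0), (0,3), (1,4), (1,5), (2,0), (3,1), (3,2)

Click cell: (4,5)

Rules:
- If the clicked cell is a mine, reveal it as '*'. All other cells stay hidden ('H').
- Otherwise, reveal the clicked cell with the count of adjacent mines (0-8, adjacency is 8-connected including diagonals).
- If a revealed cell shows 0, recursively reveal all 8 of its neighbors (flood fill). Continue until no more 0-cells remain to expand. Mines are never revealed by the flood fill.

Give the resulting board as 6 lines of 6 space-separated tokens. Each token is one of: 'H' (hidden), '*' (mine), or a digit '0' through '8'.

H H H H H H
H H H H H H
H H H 2 2 2
H H H 1 0 0
1 2 2 1 0 0
0 0 0 0 0 0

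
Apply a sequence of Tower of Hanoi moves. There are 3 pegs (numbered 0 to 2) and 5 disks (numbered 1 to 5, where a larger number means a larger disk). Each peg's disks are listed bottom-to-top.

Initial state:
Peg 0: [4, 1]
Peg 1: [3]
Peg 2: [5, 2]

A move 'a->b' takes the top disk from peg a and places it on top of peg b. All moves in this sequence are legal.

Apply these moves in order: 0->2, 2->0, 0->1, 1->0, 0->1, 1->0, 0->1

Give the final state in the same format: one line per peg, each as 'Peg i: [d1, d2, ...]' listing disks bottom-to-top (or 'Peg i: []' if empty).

Answer: Peg 0: [4]
Peg 1: [3, 1]
Peg 2: [5, 2]

Derivation:
After move 1 (0->2):
Peg 0: [4]
Peg 1: [3]
Peg 2: [5, 2, 1]

After move 2 (2->0):
Peg 0: [4, 1]
Peg 1: [3]
Peg 2: [5, 2]

After move 3 (0->1):
Peg 0: [4]
Peg 1: [3, 1]
Peg 2: [5, 2]

After move 4 (1->0):
Peg 0: [4, 1]
Peg 1: [3]
Peg 2: [5, 2]

After move 5 (0->1):
Peg 0: [4]
Peg 1: [3, 1]
Peg 2: [5, 2]

After move 6 (1->0):
Peg 0: [4, 1]
Peg 1: [3]
Peg 2: [5, 2]

After move 7 (0->1):
Peg 0: [4]
Peg 1: [3, 1]
Peg 2: [5, 2]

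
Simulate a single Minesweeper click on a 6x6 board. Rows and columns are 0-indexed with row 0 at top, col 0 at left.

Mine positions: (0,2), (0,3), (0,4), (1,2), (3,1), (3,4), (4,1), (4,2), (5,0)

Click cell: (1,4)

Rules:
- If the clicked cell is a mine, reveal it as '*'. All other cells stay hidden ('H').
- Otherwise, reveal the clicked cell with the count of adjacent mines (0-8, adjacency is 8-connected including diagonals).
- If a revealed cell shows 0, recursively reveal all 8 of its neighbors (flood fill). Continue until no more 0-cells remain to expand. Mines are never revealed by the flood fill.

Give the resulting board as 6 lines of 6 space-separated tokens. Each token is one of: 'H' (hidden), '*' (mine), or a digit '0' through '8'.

H H H H H H
H H H H 2 H
H H H H H H
H H H H H H
H H H H H H
H H H H H H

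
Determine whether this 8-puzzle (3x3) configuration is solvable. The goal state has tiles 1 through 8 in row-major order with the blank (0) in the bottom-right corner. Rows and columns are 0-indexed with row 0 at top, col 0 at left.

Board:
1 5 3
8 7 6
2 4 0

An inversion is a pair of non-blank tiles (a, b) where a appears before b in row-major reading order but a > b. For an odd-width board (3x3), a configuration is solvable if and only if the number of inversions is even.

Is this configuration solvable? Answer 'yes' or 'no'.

Answer: no

Derivation:
Inversions (pairs i<j in row-major order where tile[i] > tile[j] > 0): 13
13 is odd, so the puzzle is not solvable.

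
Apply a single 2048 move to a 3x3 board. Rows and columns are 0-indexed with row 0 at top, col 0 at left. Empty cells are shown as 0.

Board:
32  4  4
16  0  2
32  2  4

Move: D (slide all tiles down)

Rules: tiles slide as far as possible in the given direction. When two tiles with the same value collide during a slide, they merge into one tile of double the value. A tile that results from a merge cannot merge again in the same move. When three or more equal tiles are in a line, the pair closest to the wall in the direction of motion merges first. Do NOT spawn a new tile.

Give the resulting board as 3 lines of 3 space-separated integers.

Slide down:
col 0: [32, 16, 32] -> [32, 16, 32]
col 1: [4, 0, 2] -> [0, 4, 2]
col 2: [4, 2, 4] -> [4, 2, 4]

Answer: 32  0  4
16  4  2
32  2  4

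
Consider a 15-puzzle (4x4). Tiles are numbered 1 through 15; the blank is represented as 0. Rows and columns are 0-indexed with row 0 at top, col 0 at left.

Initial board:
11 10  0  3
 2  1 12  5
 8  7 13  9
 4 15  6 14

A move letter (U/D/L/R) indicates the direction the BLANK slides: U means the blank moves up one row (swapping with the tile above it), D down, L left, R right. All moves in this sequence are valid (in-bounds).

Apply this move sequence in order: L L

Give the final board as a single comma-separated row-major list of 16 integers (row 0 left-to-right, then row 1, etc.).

Answer: 0, 11, 10, 3, 2, 1, 12, 5, 8, 7, 13, 9, 4, 15, 6, 14

Derivation:
After move 1 (L):
11  0 10  3
 2  1 12  5
 8  7 13  9
 4 15  6 14

After move 2 (L):
 0 11 10  3
 2  1 12  5
 8  7 13  9
 4 15  6 14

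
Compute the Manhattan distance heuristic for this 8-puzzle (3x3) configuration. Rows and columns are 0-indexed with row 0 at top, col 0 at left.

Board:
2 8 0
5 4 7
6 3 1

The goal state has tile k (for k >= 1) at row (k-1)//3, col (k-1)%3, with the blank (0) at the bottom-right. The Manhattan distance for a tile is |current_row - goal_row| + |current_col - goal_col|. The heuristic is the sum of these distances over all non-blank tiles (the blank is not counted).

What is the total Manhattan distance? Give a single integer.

Tile 2: at (0,0), goal (0,1), distance |0-0|+|0-1| = 1
Tile 8: at (0,1), goal (2,1), distance |0-2|+|1-1| = 2
Tile 5: at (1,0), goal (1,1), distance |1-1|+|0-1| = 1
Tile 4: at (1,1), goal (1,0), distance |1-1|+|1-0| = 1
Tile 7: at (1,2), goal (2,0), distance |1-2|+|2-0| = 3
Tile 6: at (2,0), goal (1,2), distance |2-1|+|0-2| = 3
Tile 3: at (2,1), goal (0,2), distance |2-0|+|1-2| = 3
Tile 1: at (2,2), goal (0,0), distance |2-0|+|2-0| = 4
Sum: 1 + 2 + 1 + 1 + 3 + 3 + 3 + 4 = 18

Answer: 18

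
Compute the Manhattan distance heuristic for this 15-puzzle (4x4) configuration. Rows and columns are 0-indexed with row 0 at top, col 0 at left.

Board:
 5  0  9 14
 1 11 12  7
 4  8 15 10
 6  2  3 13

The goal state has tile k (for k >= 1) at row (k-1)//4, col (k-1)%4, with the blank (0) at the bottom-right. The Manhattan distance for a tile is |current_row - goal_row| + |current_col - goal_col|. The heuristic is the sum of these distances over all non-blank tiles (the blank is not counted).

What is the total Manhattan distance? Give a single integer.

Tile 5: at (0,0), goal (1,0), distance |0-1|+|0-0| = 1
Tile 9: at (0,2), goal (2,0), distance |0-2|+|2-0| = 4
Tile 14: at (0,3), goal (3,1), distance |0-3|+|3-1| = 5
Tile 1: at (1,0), goal (0,0), distance |1-0|+|0-0| = 1
Tile 11: at (1,1), goal (2,2), distance |1-2|+|1-2| = 2
Tile 12: at (1,2), goal (2,3), distance |1-2|+|2-3| = 2
Tile 7: at (1,3), goal (1,2), distance |1-1|+|3-2| = 1
Tile 4: at (2,0), goal (0,3), distance |2-0|+|0-3| = 5
Tile 8: at (2,1), goal (1,3), distance |2-1|+|1-3| = 3
Tile 15: at (2,2), goal (3,2), distance |2-3|+|2-2| = 1
Tile 10: at (2,3), goal (2,1), distance |2-2|+|3-1| = 2
Tile 6: at (3,0), goal (1,1), distance |3-1|+|0-1| = 3
Tile 2: at (3,1), goal (0,1), distance |3-0|+|1-1| = 3
Tile 3: at (3,2), goal (0,2), distance |3-0|+|2-2| = 3
Tile 13: at (3,3), goal (3,0), distance |3-3|+|3-0| = 3
Sum: 1 + 4 + 5 + 1 + 2 + 2 + 1 + 5 + 3 + 1 + 2 + 3 + 3 + 3 + 3 = 39

Answer: 39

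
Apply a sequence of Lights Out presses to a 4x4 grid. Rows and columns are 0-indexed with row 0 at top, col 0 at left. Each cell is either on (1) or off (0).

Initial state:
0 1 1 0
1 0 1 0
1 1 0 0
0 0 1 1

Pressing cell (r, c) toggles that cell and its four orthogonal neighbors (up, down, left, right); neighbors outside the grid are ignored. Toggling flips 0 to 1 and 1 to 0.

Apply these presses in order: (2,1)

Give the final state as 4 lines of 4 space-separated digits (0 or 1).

After press 1 at (2,1):
0 1 1 0
1 1 1 0
0 0 1 0
0 1 1 1

Answer: 0 1 1 0
1 1 1 0
0 0 1 0
0 1 1 1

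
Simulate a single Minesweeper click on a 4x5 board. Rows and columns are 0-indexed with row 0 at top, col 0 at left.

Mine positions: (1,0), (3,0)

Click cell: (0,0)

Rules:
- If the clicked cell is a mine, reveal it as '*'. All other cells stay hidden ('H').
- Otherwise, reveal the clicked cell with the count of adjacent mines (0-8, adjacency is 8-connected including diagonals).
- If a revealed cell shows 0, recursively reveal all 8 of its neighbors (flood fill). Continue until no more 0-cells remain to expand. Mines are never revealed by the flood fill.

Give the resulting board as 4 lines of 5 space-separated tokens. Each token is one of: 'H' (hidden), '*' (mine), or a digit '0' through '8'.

1 H H H H
H H H H H
H H H H H
H H H H H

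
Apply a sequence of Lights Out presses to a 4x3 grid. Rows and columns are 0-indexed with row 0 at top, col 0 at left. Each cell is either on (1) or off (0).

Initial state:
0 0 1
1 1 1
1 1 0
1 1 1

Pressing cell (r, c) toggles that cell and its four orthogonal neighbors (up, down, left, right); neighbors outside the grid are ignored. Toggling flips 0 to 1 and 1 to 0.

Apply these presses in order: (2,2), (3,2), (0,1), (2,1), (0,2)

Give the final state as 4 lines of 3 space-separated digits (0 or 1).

Answer: 1 0 1
1 1 1
0 1 1
1 1 1

Derivation:
After press 1 at (2,2):
0 0 1
1 1 0
1 0 1
1 1 0

After press 2 at (3,2):
0 0 1
1 1 0
1 0 0
1 0 1

After press 3 at (0,1):
1 1 0
1 0 0
1 0 0
1 0 1

After press 4 at (2,1):
1 1 0
1 1 0
0 1 1
1 1 1

After press 5 at (0,2):
1 0 1
1 1 1
0 1 1
1 1 1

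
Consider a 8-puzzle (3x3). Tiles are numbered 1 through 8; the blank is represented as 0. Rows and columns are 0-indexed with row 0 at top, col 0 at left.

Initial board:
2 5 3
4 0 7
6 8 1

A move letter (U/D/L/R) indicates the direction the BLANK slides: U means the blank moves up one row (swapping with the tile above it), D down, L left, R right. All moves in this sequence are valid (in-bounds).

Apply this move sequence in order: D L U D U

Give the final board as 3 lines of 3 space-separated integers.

Answer: 2 5 3
0 8 7
4 6 1

Derivation:
After move 1 (D):
2 5 3
4 8 7
6 0 1

After move 2 (L):
2 5 3
4 8 7
0 6 1

After move 3 (U):
2 5 3
0 8 7
4 6 1

After move 4 (D):
2 5 3
4 8 7
0 6 1

After move 5 (U):
2 5 3
0 8 7
4 6 1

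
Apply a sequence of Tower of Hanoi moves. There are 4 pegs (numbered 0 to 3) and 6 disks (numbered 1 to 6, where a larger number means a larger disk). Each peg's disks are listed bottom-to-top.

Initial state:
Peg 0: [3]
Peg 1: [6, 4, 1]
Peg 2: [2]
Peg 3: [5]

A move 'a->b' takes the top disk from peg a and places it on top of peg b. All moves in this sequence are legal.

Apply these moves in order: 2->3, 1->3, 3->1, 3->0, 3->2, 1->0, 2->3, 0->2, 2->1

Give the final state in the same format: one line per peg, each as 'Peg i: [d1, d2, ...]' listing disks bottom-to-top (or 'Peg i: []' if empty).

After move 1 (2->3):
Peg 0: [3]
Peg 1: [6, 4, 1]
Peg 2: []
Peg 3: [5, 2]

After move 2 (1->3):
Peg 0: [3]
Peg 1: [6, 4]
Peg 2: []
Peg 3: [5, 2, 1]

After move 3 (3->1):
Peg 0: [3]
Peg 1: [6, 4, 1]
Peg 2: []
Peg 3: [5, 2]

After move 4 (3->0):
Peg 0: [3, 2]
Peg 1: [6, 4, 1]
Peg 2: []
Peg 3: [5]

After move 5 (3->2):
Peg 0: [3, 2]
Peg 1: [6, 4, 1]
Peg 2: [5]
Peg 3: []

After move 6 (1->0):
Peg 0: [3, 2, 1]
Peg 1: [6, 4]
Peg 2: [5]
Peg 3: []

After move 7 (2->3):
Peg 0: [3, 2, 1]
Peg 1: [6, 4]
Peg 2: []
Peg 3: [5]

After move 8 (0->2):
Peg 0: [3, 2]
Peg 1: [6, 4]
Peg 2: [1]
Peg 3: [5]

After move 9 (2->1):
Peg 0: [3, 2]
Peg 1: [6, 4, 1]
Peg 2: []
Peg 3: [5]

Answer: Peg 0: [3, 2]
Peg 1: [6, 4, 1]
Peg 2: []
Peg 3: [5]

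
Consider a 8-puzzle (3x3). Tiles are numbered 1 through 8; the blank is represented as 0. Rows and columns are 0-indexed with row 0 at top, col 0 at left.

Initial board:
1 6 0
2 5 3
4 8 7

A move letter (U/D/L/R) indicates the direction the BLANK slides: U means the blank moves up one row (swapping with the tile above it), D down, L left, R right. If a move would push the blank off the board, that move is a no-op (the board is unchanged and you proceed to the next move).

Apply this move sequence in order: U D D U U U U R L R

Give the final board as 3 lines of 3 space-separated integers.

After move 1 (U):
1 6 0
2 5 3
4 8 7

After move 2 (D):
1 6 3
2 5 0
4 8 7

After move 3 (D):
1 6 3
2 5 7
4 8 0

After move 4 (U):
1 6 3
2 5 0
4 8 7

After move 5 (U):
1 6 0
2 5 3
4 8 7

After move 6 (U):
1 6 0
2 5 3
4 8 7

After move 7 (U):
1 6 0
2 5 3
4 8 7

After move 8 (R):
1 6 0
2 5 3
4 8 7

After move 9 (L):
1 0 6
2 5 3
4 8 7

After move 10 (R):
1 6 0
2 5 3
4 8 7

Answer: 1 6 0
2 5 3
4 8 7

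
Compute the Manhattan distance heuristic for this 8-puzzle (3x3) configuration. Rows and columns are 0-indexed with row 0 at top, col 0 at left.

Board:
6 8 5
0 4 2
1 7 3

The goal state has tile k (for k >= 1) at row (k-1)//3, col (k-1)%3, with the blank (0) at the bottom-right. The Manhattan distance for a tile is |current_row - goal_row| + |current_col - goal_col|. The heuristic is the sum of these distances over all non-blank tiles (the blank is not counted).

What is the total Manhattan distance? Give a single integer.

Tile 6: (0,0)->(1,2) = 3
Tile 8: (0,1)->(2,1) = 2
Tile 5: (0,2)->(1,1) = 2
Tile 4: (1,1)->(1,0) = 1
Tile 2: (1,2)->(0,1) = 2
Tile 1: (2,0)->(0,0) = 2
Tile 7: (2,1)->(2,0) = 1
Tile 3: (2,2)->(0,2) = 2
Sum: 3 + 2 + 2 + 1 + 2 + 2 + 1 + 2 = 15

Answer: 15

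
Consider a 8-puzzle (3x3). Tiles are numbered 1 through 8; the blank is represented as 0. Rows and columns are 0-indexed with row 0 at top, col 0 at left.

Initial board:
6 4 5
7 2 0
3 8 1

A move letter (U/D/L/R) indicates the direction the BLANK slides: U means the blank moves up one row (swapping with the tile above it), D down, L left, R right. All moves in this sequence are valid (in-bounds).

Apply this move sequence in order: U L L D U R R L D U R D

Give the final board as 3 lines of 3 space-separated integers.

Answer: 6 4 5
7 2 0
3 8 1

Derivation:
After move 1 (U):
6 4 0
7 2 5
3 8 1

After move 2 (L):
6 0 4
7 2 5
3 8 1

After move 3 (L):
0 6 4
7 2 5
3 8 1

After move 4 (D):
7 6 4
0 2 5
3 8 1

After move 5 (U):
0 6 4
7 2 5
3 8 1

After move 6 (R):
6 0 4
7 2 5
3 8 1

After move 7 (R):
6 4 0
7 2 5
3 8 1

After move 8 (L):
6 0 4
7 2 5
3 8 1

After move 9 (D):
6 2 4
7 0 5
3 8 1

After move 10 (U):
6 0 4
7 2 5
3 8 1

After move 11 (R):
6 4 0
7 2 5
3 8 1

After move 12 (D):
6 4 5
7 2 0
3 8 1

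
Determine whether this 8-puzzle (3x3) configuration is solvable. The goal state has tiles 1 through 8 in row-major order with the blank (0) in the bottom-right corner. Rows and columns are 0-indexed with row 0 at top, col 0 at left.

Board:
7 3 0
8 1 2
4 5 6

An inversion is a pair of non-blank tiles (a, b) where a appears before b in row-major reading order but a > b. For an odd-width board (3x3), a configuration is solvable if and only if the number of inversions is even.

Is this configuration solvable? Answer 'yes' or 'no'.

Answer: no

Derivation:
Inversions (pairs i<j in row-major order where tile[i] > tile[j] > 0): 13
13 is odd, so the puzzle is not solvable.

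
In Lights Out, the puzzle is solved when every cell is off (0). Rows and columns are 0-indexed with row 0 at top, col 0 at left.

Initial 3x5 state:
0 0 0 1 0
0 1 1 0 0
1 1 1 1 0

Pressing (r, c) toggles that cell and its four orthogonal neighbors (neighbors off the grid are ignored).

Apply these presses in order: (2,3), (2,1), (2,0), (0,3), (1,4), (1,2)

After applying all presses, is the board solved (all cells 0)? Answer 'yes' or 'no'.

Answer: no

Derivation:
After press 1 at (2,3):
0 0 0 1 0
0 1 1 1 0
1 1 0 0 1

After press 2 at (2,1):
0 0 0 1 0
0 0 1 1 0
0 0 1 0 1

After press 3 at (2,0):
0 0 0 1 0
1 0 1 1 0
1 1 1 0 1

After press 4 at (0,3):
0 0 1 0 1
1 0 1 0 0
1 1 1 0 1

After press 5 at (1,4):
0 0 1 0 0
1 0 1 1 1
1 1 1 0 0

After press 6 at (1,2):
0 0 0 0 0
1 1 0 0 1
1 1 0 0 0

Lights still on: 5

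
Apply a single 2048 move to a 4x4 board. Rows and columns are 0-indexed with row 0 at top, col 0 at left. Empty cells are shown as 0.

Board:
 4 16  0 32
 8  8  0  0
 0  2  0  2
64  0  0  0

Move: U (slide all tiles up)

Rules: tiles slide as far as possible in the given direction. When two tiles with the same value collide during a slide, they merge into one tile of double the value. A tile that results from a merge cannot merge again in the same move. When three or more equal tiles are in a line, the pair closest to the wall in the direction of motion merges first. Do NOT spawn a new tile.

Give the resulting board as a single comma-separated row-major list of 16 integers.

Slide up:
col 0: [4, 8, 0, 64] -> [4, 8, 64, 0]
col 1: [16, 8, 2, 0] -> [16, 8, 2, 0]
col 2: [0, 0, 0, 0] -> [0, 0, 0, 0]
col 3: [32, 0, 2, 0] -> [32, 2, 0, 0]

Answer: 4, 16, 0, 32, 8, 8, 0, 2, 64, 2, 0, 0, 0, 0, 0, 0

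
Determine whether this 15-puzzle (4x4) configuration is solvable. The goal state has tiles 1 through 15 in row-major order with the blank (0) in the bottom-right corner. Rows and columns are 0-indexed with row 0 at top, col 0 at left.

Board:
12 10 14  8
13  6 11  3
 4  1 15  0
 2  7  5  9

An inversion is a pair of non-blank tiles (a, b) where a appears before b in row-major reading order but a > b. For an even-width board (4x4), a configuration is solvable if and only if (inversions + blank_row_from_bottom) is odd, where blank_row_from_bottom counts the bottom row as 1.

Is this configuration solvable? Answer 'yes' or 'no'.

Answer: no

Derivation:
Inversions: 68
Blank is in row 2 (0-indexed from top), which is row 2 counting from the bottom (bottom = 1).
68 + 2 = 70, which is even, so the puzzle is not solvable.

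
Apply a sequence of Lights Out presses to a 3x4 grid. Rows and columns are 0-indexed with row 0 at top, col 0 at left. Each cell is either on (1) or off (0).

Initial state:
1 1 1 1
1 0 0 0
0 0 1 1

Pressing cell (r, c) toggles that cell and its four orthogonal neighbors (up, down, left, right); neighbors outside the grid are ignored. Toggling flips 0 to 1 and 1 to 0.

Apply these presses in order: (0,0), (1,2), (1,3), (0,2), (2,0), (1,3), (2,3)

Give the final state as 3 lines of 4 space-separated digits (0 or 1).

After press 1 at (0,0):
0 0 1 1
0 0 0 0
0 0 1 1

After press 2 at (1,2):
0 0 0 1
0 1 1 1
0 0 0 1

After press 3 at (1,3):
0 0 0 0
0 1 0 0
0 0 0 0

After press 4 at (0,2):
0 1 1 1
0 1 1 0
0 0 0 0

After press 5 at (2,0):
0 1 1 1
1 1 1 0
1 1 0 0

After press 6 at (1,3):
0 1 1 0
1 1 0 1
1 1 0 1

After press 7 at (2,3):
0 1 1 0
1 1 0 0
1 1 1 0

Answer: 0 1 1 0
1 1 0 0
1 1 1 0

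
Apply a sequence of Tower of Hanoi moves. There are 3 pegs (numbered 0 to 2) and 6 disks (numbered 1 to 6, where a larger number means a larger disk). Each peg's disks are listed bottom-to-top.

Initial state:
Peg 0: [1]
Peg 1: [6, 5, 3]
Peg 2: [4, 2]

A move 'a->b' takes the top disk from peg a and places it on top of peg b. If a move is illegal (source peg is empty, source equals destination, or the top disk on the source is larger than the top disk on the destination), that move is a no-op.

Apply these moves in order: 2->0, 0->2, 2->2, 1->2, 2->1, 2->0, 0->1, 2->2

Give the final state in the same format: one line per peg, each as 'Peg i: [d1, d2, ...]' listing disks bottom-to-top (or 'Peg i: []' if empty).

Answer: Peg 0: [2]
Peg 1: [6, 5, 3, 1]
Peg 2: [4]

Derivation:
After move 1 (2->0):
Peg 0: [1]
Peg 1: [6, 5, 3]
Peg 2: [4, 2]

After move 2 (0->2):
Peg 0: []
Peg 1: [6, 5, 3]
Peg 2: [4, 2, 1]

After move 3 (2->2):
Peg 0: []
Peg 1: [6, 5, 3]
Peg 2: [4, 2, 1]

After move 4 (1->2):
Peg 0: []
Peg 1: [6, 5, 3]
Peg 2: [4, 2, 1]

After move 5 (2->1):
Peg 0: []
Peg 1: [6, 5, 3, 1]
Peg 2: [4, 2]

After move 6 (2->0):
Peg 0: [2]
Peg 1: [6, 5, 3, 1]
Peg 2: [4]

After move 7 (0->1):
Peg 0: [2]
Peg 1: [6, 5, 3, 1]
Peg 2: [4]

After move 8 (2->2):
Peg 0: [2]
Peg 1: [6, 5, 3, 1]
Peg 2: [4]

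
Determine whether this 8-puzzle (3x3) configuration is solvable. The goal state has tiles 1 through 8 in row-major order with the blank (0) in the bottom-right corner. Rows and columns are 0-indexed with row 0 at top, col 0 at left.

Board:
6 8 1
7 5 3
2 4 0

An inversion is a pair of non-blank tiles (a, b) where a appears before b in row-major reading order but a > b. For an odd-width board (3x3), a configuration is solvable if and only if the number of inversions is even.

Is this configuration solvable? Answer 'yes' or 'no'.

Answer: no

Derivation:
Inversions (pairs i<j in row-major order where tile[i] > tile[j] > 0): 19
19 is odd, so the puzzle is not solvable.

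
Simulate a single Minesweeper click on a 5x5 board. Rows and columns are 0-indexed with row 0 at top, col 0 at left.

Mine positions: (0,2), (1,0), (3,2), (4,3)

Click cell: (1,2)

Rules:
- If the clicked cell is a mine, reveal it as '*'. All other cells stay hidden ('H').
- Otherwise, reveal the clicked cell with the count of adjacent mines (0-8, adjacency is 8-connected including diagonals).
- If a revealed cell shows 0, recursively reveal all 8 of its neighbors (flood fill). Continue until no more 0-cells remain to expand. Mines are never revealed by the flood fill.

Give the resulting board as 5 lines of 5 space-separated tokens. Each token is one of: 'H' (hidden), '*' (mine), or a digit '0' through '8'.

H H H H H
H H 1 H H
H H H H H
H H H H H
H H H H H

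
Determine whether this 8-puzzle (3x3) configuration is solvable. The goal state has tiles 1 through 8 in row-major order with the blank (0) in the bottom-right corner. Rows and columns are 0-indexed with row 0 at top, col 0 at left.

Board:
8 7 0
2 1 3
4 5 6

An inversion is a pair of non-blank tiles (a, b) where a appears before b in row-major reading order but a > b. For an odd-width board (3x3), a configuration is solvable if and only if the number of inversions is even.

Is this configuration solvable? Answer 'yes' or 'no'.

Inversions (pairs i<j in row-major order where tile[i] > tile[j] > 0): 14
14 is even, so the puzzle is solvable.

Answer: yes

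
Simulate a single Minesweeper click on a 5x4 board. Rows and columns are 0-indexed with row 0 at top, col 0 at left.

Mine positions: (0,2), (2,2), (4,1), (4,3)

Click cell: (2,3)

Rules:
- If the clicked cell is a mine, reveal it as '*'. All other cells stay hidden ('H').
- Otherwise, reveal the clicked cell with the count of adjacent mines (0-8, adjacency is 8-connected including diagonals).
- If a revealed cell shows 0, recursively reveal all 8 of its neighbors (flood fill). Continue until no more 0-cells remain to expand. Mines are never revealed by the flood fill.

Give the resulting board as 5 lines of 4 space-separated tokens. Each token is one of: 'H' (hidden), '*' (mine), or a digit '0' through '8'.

H H H H
H H H H
H H H 1
H H H H
H H H H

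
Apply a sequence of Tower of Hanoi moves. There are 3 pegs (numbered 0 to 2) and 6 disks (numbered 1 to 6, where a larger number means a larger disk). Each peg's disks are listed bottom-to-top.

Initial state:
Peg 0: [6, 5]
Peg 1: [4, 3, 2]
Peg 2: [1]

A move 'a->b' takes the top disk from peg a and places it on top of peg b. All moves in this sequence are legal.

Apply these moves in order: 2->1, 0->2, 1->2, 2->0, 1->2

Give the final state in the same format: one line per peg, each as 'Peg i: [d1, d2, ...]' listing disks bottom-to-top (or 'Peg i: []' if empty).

Answer: Peg 0: [6, 1]
Peg 1: [4, 3]
Peg 2: [5, 2]

Derivation:
After move 1 (2->1):
Peg 0: [6, 5]
Peg 1: [4, 3, 2, 1]
Peg 2: []

After move 2 (0->2):
Peg 0: [6]
Peg 1: [4, 3, 2, 1]
Peg 2: [5]

After move 3 (1->2):
Peg 0: [6]
Peg 1: [4, 3, 2]
Peg 2: [5, 1]

After move 4 (2->0):
Peg 0: [6, 1]
Peg 1: [4, 3, 2]
Peg 2: [5]

After move 5 (1->2):
Peg 0: [6, 1]
Peg 1: [4, 3]
Peg 2: [5, 2]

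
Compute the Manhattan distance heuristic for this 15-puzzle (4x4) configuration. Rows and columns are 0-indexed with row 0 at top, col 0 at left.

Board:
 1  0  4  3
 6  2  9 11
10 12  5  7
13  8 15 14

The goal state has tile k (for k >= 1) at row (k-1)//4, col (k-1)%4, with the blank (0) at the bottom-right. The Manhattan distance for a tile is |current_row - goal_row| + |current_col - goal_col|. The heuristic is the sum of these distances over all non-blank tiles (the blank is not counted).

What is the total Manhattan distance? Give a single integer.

Answer: 23

Derivation:
Tile 1: (0,0)->(0,0) = 0
Tile 4: (0,2)->(0,3) = 1
Tile 3: (0,3)->(0,2) = 1
Tile 6: (1,0)->(1,1) = 1
Tile 2: (1,1)->(0,1) = 1
Tile 9: (1,2)->(2,0) = 3
Tile 11: (1,3)->(2,2) = 2
Tile 10: (2,0)->(2,1) = 1
Tile 12: (2,1)->(2,3) = 2
Tile 5: (2,2)->(1,0) = 3
Tile 7: (2,3)->(1,2) = 2
Tile 13: (3,0)->(3,0) = 0
Tile 8: (3,1)->(1,3) = 4
Tile 15: (3,2)->(3,2) = 0
Tile 14: (3,3)->(3,1) = 2
Sum: 0 + 1 + 1 + 1 + 1 + 3 + 2 + 1 + 2 + 3 + 2 + 0 + 4 + 0 + 2 = 23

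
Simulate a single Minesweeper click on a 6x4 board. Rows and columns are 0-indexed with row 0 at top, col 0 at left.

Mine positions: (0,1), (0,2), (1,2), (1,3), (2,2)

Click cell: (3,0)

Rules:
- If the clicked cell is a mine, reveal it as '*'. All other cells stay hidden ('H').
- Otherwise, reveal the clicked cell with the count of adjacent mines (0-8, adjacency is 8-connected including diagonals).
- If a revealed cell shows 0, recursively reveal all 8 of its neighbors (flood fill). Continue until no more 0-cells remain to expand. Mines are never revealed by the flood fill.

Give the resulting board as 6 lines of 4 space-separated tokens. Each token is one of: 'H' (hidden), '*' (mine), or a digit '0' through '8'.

H H H H
1 4 H H
0 2 H H
0 1 1 1
0 0 0 0
0 0 0 0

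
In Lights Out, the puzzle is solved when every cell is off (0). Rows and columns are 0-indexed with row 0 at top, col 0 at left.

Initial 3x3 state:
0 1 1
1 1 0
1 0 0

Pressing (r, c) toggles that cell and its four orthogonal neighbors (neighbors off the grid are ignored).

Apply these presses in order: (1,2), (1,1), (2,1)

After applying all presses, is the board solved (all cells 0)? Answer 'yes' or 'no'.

Answer: yes

Derivation:
After press 1 at (1,2):
0 1 0
1 0 1
1 0 1

After press 2 at (1,1):
0 0 0
0 1 0
1 1 1

After press 3 at (2,1):
0 0 0
0 0 0
0 0 0

Lights still on: 0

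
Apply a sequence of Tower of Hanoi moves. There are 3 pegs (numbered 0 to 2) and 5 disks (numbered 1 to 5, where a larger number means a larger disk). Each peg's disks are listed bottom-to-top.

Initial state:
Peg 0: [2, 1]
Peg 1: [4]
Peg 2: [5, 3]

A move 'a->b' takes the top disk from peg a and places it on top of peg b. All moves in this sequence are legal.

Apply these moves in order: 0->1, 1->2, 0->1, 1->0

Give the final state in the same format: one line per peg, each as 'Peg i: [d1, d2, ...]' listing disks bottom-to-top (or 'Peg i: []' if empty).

Answer: Peg 0: [2]
Peg 1: [4]
Peg 2: [5, 3, 1]

Derivation:
After move 1 (0->1):
Peg 0: [2]
Peg 1: [4, 1]
Peg 2: [5, 3]

After move 2 (1->2):
Peg 0: [2]
Peg 1: [4]
Peg 2: [5, 3, 1]

After move 3 (0->1):
Peg 0: []
Peg 1: [4, 2]
Peg 2: [5, 3, 1]

After move 4 (1->0):
Peg 0: [2]
Peg 1: [4]
Peg 2: [5, 3, 1]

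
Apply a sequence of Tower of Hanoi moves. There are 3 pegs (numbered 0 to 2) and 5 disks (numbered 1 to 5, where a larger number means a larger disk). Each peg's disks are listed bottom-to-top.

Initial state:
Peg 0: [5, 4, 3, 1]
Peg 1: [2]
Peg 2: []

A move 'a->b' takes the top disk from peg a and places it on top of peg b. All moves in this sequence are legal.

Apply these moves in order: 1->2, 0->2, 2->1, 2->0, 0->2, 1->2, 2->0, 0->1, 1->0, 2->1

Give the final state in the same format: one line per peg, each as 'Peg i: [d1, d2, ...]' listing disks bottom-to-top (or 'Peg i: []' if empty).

Answer: Peg 0: [5, 4, 3, 1]
Peg 1: [2]
Peg 2: []

Derivation:
After move 1 (1->2):
Peg 0: [5, 4, 3, 1]
Peg 1: []
Peg 2: [2]

After move 2 (0->2):
Peg 0: [5, 4, 3]
Peg 1: []
Peg 2: [2, 1]

After move 3 (2->1):
Peg 0: [5, 4, 3]
Peg 1: [1]
Peg 2: [2]

After move 4 (2->0):
Peg 0: [5, 4, 3, 2]
Peg 1: [1]
Peg 2: []

After move 5 (0->2):
Peg 0: [5, 4, 3]
Peg 1: [1]
Peg 2: [2]

After move 6 (1->2):
Peg 0: [5, 4, 3]
Peg 1: []
Peg 2: [2, 1]

After move 7 (2->0):
Peg 0: [5, 4, 3, 1]
Peg 1: []
Peg 2: [2]

After move 8 (0->1):
Peg 0: [5, 4, 3]
Peg 1: [1]
Peg 2: [2]

After move 9 (1->0):
Peg 0: [5, 4, 3, 1]
Peg 1: []
Peg 2: [2]

After move 10 (2->1):
Peg 0: [5, 4, 3, 1]
Peg 1: [2]
Peg 2: []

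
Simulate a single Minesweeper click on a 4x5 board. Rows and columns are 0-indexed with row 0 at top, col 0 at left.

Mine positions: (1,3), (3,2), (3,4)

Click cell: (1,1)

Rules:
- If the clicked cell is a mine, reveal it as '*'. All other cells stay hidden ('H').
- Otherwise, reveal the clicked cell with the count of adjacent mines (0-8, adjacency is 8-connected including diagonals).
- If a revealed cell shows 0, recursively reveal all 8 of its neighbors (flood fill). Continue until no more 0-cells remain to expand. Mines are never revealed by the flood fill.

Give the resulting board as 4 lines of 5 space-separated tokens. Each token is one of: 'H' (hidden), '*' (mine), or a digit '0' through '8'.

0 0 1 H H
0 0 1 H H
0 1 2 H H
0 1 H H H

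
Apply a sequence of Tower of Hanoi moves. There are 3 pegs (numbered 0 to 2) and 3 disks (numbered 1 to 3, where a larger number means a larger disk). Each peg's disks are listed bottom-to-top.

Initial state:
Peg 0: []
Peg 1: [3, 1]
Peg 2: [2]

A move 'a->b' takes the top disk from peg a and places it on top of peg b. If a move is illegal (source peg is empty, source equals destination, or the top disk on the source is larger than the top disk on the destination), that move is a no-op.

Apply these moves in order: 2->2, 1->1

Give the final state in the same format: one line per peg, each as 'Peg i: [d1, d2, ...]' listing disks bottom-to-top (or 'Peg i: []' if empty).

After move 1 (2->2):
Peg 0: []
Peg 1: [3, 1]
Peg 2: [2]

After move 2 (1->1):
Peg 0: []
Peg 1: [3, 1]
Peg 2: [2]

Answer: Peg 0: []
Peg 1: [3, 1]
Peg 2: [2]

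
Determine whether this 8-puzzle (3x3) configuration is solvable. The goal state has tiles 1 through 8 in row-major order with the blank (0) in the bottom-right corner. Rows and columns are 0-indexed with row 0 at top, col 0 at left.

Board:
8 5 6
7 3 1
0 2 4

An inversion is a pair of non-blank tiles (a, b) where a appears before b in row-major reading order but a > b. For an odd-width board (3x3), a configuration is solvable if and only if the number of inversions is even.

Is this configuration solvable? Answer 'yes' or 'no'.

Answer: no

Derivation:
Inversions (pairs i<j in row-major order where tile[i] > tile[j] > 0): 21
21 is odd, so the puzzle is not solvable.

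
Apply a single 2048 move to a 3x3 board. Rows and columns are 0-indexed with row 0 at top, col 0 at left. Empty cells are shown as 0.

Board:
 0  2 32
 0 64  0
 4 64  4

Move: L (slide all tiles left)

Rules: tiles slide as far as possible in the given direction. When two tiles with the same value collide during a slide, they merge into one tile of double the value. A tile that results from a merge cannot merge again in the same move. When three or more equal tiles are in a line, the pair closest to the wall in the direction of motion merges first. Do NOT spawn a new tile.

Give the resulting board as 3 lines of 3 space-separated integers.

Slide left:
row 0: [0, 2, 32] -> [2, 32, 0]
row 1: [0, 64, 0] -> [64, 0, 0]
row 2: [4, 64, 4] -> [4, 64, 4]

Answer:  2 32  0
64  0  0
 4 64  4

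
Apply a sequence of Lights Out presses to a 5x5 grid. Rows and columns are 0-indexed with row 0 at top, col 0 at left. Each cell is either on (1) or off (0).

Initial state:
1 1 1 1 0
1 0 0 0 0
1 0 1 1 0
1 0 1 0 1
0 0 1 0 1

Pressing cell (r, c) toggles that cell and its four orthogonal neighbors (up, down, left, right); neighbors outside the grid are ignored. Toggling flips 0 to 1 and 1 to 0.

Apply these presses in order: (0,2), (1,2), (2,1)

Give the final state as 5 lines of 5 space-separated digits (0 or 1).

After press 1 at (0,2):
1 0 0 0 0
1 0 1 0 0
1 0 1 1 0
1 0 1 0 1
0 0 1 0 1

After press 2 at (1,2):
1 0 1 0 0
1 1 0 1 0
1 0 0 1 0
1 0 1 0 1
0 0 1 0 1

After press 3 at (2,1):
1 0 1 0 0
1 0 0 1 0
0 1 1 1 0
1 1 1 0 1
0 0 1 0 1

Answer: 1 0 1 0 0
1 0 0 1 0
0 1 1 1 0
1 1 1 0 1
0 0 1 0 1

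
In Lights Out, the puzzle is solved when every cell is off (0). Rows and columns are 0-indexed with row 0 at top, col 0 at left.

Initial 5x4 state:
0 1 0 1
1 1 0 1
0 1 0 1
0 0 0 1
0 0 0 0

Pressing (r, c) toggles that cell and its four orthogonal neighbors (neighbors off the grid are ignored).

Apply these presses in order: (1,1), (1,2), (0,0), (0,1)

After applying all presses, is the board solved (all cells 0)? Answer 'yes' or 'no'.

Answer: no

Derivation:
After press 1 at (1,1):
0 0 0 1
0 0 1 1
0 0 0 1
0 0 0 1
0 0 0 0

After press 2 at (1,2):
0 0 1 1
0 1 0 0
0 0 1 1
0 0 0 1
0 0 0 0

After press 3 at (0,0):
1 1 1 1
1 1 0 0
0 0 1 1
0 0 0 1
0 0 0 0

After press 4 at (0,1):
0 0 0 1
1 0 0 0
0 0 1 1
0 0 0 1
0 0 0 0

Lights still on: 5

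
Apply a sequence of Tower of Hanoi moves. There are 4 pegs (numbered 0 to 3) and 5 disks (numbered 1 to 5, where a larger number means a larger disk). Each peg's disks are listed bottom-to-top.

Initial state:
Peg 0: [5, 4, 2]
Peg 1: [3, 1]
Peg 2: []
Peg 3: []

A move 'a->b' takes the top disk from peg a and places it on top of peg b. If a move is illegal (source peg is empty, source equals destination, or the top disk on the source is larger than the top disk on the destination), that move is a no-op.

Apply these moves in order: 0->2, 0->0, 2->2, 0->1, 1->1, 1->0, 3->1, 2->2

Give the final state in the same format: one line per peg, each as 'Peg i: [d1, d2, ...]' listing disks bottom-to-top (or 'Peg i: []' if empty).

Answer: Peg 0: [5, 4, 1]
Peg 1: [3]
Peg 2: [2]
Peg 3: []

Derivation:
After move 1 (0->2):
Peg 0: [5, 4]
Peg 1: [3, 1]
Peg 2: [2]
Peg 3: []

After move 2 (0->0):
Peg 0: [5, 4]
Peg 1: [3, 1]
Peg 2: [2]
Peg 3: []

After move 3 (2->2):
Peg 0: [5, 4]
Peg 1: [3, 1]
Peg 2: [2]
Peg 3: []

After move 4 (0->1):
Peg 0: [5, 4]
Peg 1: [3, 1]
Peg 2: [2]
Peg 3: []

After move 5 (1->1):
Peg 0: [5, 4]
Peg 1: [3, 1]
Peg 2: [2]
Peg 3: []

After move 6 (1->0):
Peg 0: [5, 4, 1]
Peg 1: [3]
Peg 2: [2]
Peg 3: []

After move 7 (3->1):
Peg 0: [5, 4, 1]
Peg 1: [3]
Peg 2: [2]
Peg 3: []

After move 8 (2->2):
Peg 0: [5, 4, 1]
Peg 1: [3]
Peg 2: [2]
Peg 3: []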